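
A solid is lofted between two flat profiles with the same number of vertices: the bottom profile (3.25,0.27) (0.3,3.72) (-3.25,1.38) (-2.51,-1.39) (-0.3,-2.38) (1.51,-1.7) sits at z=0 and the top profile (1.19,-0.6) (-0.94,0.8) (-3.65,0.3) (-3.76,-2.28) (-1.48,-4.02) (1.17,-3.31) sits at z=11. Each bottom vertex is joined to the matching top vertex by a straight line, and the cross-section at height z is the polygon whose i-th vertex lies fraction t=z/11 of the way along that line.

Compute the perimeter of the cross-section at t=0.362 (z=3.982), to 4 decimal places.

Perimeter at t=0.362: 17.4709

Cross-section at t=0.362: each vertex is (1-t)·p0[i] + t·p1[i].
  v1: (1-0.362)·(3.25,0.27) + 0.362·(1.19,-0.6) = (2.5043,-0.0449)
  v2: (1-0.362)·(0.3,3.72) + 0.362·(-0.94,0.8) = (-0.1489,2.6630)
  v3: (1-0.362)·(-3.25,1.38) + 0.362·(-3.65,0.3) = (-3.3948,0.9890)
  v4: (1-0.362)·(-2.51,-1.39) + 0.362·(-3.76,-2.28) = (-2.9625,-1.7122)
  v5: (1-0.362)·(-0.3,-2.38) + 0.362·(-1.48,-4.02) = (-0.7272,-2.9737)
  v6: (1-0.362)·(1.51,-1.7) + 0.362·(1.17,-3.31) = (1.3869,-2.2828)
Perimeter = Σ |v_{i+1} − v_i|:
  edge 1→2: √(-2.6532² + 2.7079²) = 3.7910 (running 3.7910)
  edge 2→3: √(-3.2459² + -1.6739²) = 3.6521 (running 7.4432)
  edge 3→4: √(0.4323² + -2.7012²) = 2.7356 (running 10.1788)
  edge 4→5: √(2.2353² + -1.2615²) = 2.5667 (running 12.7455)
  edge 5→6: √(2.1141² + 0.6909²) = 2.2241 (running 14.9696)
  edge 6→1: √(1.1174² + 2.2379²) = 2.5013 (running 17.4709)
Perimeter = 17.4709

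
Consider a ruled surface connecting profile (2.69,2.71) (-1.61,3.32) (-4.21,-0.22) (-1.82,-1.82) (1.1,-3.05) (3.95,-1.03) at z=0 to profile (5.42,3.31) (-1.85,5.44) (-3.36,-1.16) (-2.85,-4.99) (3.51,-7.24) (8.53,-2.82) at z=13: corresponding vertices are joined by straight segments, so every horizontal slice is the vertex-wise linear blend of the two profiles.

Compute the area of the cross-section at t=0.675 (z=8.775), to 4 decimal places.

Cross-section at t=0.675: each vertex is (1-t)·p0[i] + t·p1[i].
  v1: (1-0.675)·(2.69,2.71) + 0.675·(5.42,3.31) = (4.5328,3.1150)
  v2: (1-0.675)·(-1.61,3.32) + 0.675·(-1.85,5.44) = (-1.7720,4.7510)
  v3: (1-0.675)·(-4.21,-0.22) + 0.675·(-3.36,-1.16) = (-3.6362,-0.8545)
  v4: (1-0.675)·(-1.82,-1.82) + 0.675·(-2.85,-4.99) = (-2.5152,-3.9598)
  v5: (1-0.675)·(1.1,-3.05) + 0.675·(3.51,-7.24) = (2.7268,-5.8783)
  v6: (1-0.675)·(3.95,-1.03) + 0.675·(8.53,-2.82) = (7.0415,-2.2382)
Shoelace sum Σ(x_i·y_{i+1} − x_{i+1}·y_i):
  i=1: 4.5328·4.7510 − -1.7720·3.1150 = +27.0549 (running +27.0549)
  i=2: -1.7720·-0.8545 − -3.6362·4.7510 = +18.7900 (running +45.8449)
  i=3: -3.6362·-3.9598 − -2.5152·-0.8545 = +12.2494 (running +58.0942)
  i=4: -2.5152·-5.8783 − 2.7268·-3.9598 = +25.5825 (running +83.6767)
  i=5: 2.7268·-2.2382 − 7.0415·-5.8783 = +35.2885 (running +118.9653)
  i=6: 7.0415·3.1150 − 4.5328·-2.2382 = +32.0797 (running +151.0450)
Area = |Σ|/2 = |151.0450|/2 = 75.5225

Area at t=0.675: 75.5225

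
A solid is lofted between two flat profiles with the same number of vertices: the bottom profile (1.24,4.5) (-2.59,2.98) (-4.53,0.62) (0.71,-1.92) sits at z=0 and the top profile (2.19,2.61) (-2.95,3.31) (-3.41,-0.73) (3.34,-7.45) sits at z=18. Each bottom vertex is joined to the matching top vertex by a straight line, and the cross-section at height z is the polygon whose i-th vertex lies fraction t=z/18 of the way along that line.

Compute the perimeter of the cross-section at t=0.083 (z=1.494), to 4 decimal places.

Cross-section at t=0.083: each vertex is (1-t)·p0[i] + t·p1[i].
  v1: (1-0.083)·(1.24,4.5) + 0.083·(2.19,2.61) = (1.3189,4.3431)
  v2: (1-0.083)·(-2.59,2.98) + 0.083·(-2.95,3.31) = (-2.6199,3.0074)
  v3: (1-0.083)·(-4.53,0.62) + 0.083·(-3.41,-0.73) = (-4.4370,0.5080)
  v4: (1-0.083)·(0.71,-1.92) + 0.083·(3.34,-7.45) = (0.9283,-2.3790)
Perimeter = Σ |v_{i+1} − v_i|:
  edge 1→2: √(-3.9387² + -1.3357²) = 4.1591 (running 4.1591)
  edge 2→3: √(-1.8172² + -2.4994²) = 3.0902 (running 7.2493)
  edge 3→4: √(5.3653² + -2.8869²) = 6.0927 (running 13.3420)
  edge 4→1: √(0.3906² + 6.7221²) = 6.7335 (running 20.0754)
Perimeter = 20.0754

Perimeter at t=0.083: 20.0754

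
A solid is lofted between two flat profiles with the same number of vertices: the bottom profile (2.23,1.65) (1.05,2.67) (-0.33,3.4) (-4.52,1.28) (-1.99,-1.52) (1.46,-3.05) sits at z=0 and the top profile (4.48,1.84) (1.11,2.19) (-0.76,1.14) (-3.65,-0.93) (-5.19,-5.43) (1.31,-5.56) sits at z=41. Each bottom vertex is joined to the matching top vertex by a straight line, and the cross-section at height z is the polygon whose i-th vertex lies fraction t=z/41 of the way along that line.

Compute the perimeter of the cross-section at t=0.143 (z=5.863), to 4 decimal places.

Perimeter at t=0.143: 20.7365

Cross-section at t=0.143: each vertex is (1-t)·p0[i] + t·p1[i].
  v1: (1-0.143)·(2.23,1.65) + 0.143·(4.48,1.84) = (2.5517,1.6772)
  v2: (1-0.143)·(1.05,2.67) + 0.143·(1.11,2.19) = (1.0586,2.6014)
  v3: (1-0.143)·(-0.33,3.4) + 0.143·(-0.76,1.14) = (-0.3915,3.0768)
  v4: (1-0.143)·(-4.52,1.28) + 0.143·(-3.65,-0.93) = (-4.3956,0.9640)
  v5: (1-0.143)·(-1.99,-1.52) + 0.143·(-5.19,-5.43) = (-2.4476,-2.0791)
  v6: (1-0.143)·(1.46,-3.05) + 0.143·(1.31,-5.56) = (1.4385,-3.4089)
Perimeter = Σ |v_{i+1} − v_i|:
  edge 1→2: √(-1.4932² + 0.9242²) = 1.7560 (running 1.7560)
  edge 2→3: √(-1.4501² + 0.4755²) = 1.5260 (running 3.2821)
  edge 3→4: √(-4.0041² + -2.1128²) = 4.5274 (running 7.8094)
  edge 4→5: √(1.9480² + -3.0431²) = 3.6132 (running 11.4226)
  edge 5→6: √(3.8861² + -1.3298²) = 4.1074 (running 15.5300)
  edge 6→1: √(1.1132² + 5.0861²) = 5.2065 (running 20.7365)
Perimeter = 20.7365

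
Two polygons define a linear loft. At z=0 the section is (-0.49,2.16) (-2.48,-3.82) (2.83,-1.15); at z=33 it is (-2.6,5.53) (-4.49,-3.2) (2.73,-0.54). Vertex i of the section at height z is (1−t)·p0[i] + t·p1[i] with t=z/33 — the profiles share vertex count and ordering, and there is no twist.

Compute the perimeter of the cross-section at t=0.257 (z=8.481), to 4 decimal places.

Cross-section at t=0.257: each vertex is (1-t)·p0[i] + t·p1[i].
  v1: (1-0.257)·(-0.49,2.16) + 0.257·(-2.6,5.53) = (-1.0323,3.0261)
  v2: (1-0.257)·(-2.48,-3.82) + 0.257·(-4.49,-3.2) = (-2.9966,-3.6607)
  v3: (1-0.257)·(2.83,-1.15) + 0.257·(2.73,-0.54) = (2.8043,-0.9932)
Perimeter = Σ |v_{i+1} − v_i|:
  edge 1→2: √(-1.9643² + -6.6867²) = 6.9693 (running 6.9693)
  edge 2→3: √(5.8009² + 2.6674²) = 6.3848 (running 13.3541)
  edge 3→1: √(-3.8366² + 4.0193²) = 5.5565 (running 18.9105)
Perimeter = 18.9105

Perimeter at t=0.257: 18.9105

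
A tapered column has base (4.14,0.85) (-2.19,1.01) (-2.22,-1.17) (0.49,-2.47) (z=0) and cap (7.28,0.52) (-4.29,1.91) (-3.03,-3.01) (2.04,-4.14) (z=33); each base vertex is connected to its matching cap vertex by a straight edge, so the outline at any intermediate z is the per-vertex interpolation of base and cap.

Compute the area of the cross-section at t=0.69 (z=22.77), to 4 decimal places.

Cross-section at t=0.69: each vertex is (1-t)·p0[i] + t·p1[i].
  v1: (1-0.69)·(4.14,0.85) + 0.69·(7.28,0.52) = (6.3066,0.6223)
  v2: (1-0.69)·(-2.19,1.01) + 0.69·(-4.29,1.91) = (-3.6390,1.6310)
  v3: (1-0.69)·(-2.22,-1.17) + 0.69·(-3.03,-3.01) = (-2.7789,-2.4396)
  v4: (1-0.69)·(0.49,-2.47) + 0.69·(2.04,-4.14) = (1.5595,-3.6223)
Shoelace sum Σ(x_i·y_{i+1} − x_{i+1}·y_i):
  i=1: 6.3066·1.6310 − -3.6390·0.6223 = +12.5506 (running +12.5506)
  i=2: -3.6390·-2.4396 − -2.7789·1.6310 = +13.4101 (running +25.9607)
  i=3: -2.7789·-3.6223 − 1.5595·-2.4396 = +13.8706 (running +39.8313)
  i=4: 1.5595·0.6223 − 6.3066·-3.6223 = +23.8149 (running +63.6461)
Area = |Σ|/2 = |63.6461|/2 = 31.8231

Area at t=0.69: 31.8231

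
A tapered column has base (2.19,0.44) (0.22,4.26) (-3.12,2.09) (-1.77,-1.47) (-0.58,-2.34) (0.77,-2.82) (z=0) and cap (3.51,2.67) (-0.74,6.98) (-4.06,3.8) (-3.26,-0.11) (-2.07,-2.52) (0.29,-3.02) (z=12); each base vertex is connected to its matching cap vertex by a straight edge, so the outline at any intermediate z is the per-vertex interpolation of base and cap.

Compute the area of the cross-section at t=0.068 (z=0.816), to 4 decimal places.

Area at t=0.068: 23.5374

Cross-section at t=0.068: each vertex is (1-t)·p0[i] + t·p1[i].
  v1: (1-0.068)·(2.19,0.44) + 0.068·(3.51,2.67) = (2.2798,0.5916)
  v2: (1-0.068)·(0.22,4.26) + 0.068·(-0.74,6.98) = (0.1547,4.4450)
  v3: (1-0.068)·(-3.12,2.09) + 0.068·(-4.06,3.8) = (-3.1839,2.2063)
  v4: (1-0.068)·(-1.77,-1.47) + 0.068·(-3.26,-0.11) = (-1.8713,-1.3775)
  v5: (1-0.068)·(-0.58,-2.34) + 0.068·(-2.07,-2.52) = (-0.6813,-2.3522)
  v6: (1-0.068)·(0.77,-2.82) + 0.068·(0.29,-3.02) = (0.7374,-2.8336)
Shoelace sum Σ(x_i·y_{i+1} − x_{i+1}·y_i):
  i=1: 2.2798·4.4450 − 0.1547·0.5916 = +10.0419 (running +10.0419)
  i=2: 0.1547·2.2063 − -3.1839·4.4450 = +14.4938 (running +24.5357)
  i=3: -3.1839·-1.3775 − -1.8713·2.2063 = +8.5146 (running +33.0502)
  i=4: -1.8713·-2.3522 − -0.6813·-1.3775 = +3.4633 (running +36.5135)
  i=5: -0.6813·-2.8336 − 0.7374·-2.3522 = +3.6650 (running +40.1785)
  i=6: 0.7374·0.5916 − 2.2798·-2.8336 = +6.8962 (running +47.0747)
Area = |Σ|/2 = |47.0747|/2 = 23.5374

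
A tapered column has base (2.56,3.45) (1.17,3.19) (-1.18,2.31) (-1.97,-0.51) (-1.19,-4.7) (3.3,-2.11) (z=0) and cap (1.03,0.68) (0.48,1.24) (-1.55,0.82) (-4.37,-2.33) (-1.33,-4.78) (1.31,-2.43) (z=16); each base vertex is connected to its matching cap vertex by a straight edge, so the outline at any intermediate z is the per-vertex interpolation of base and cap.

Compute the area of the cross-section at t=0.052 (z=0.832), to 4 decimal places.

Cross-section at t=0.052: each vertex is (1-t)·p0[i] + t·p1[i].
  v1: (1-0.052)·(2.56,3.45) + 0.052·(1.03,0.68) = (2.4804,3.3060)
  v2: (1-0.052)·(1.17,3.19) + 0.052·(0.48,1.24) = (1.1341,3.0886)
  v3: (1-0.052)·(-1.18,2.31) + 0.052·(-1.55,0.82) = (-1.1992,2.2325)
  v4: (1-0.052)·(-1.97,-0.51) + 0.052·(-4.37,-2.33) = (-2.0948,-0.6046)
  v5: (1-0.052)·(-1.19,-4.7) + 0.052·(-1.33,-4.78) = (-1.1973,-4.7042)
  v6: (1-0.052)·(3.3,-2.11) + 0.052·(1.31,-2.43) = (3.1965,-2.1266)
Shoelace sum Σ(x_i·y_{i+1} − x_{i+1}·y_i):
  i=1: 2.4804·3.0886 − 1.1341·3.3060 = +3.9117 (running +3.9117)
  i=2: 1.1341·2.2325 − -1.1992·3.0886 = +6.2359 (running +10.1476)
  i=3: -1.1992·-0.6046 − -2.0948·2.2325 = +5.4018 (running +15.5494)
  i=4: -2.0948·-4.7042 − -1.1973·-0.6046 = +9.1304 (running +24.6798)
  i=5: -1.1973·-2.1266 − 3.1965·-4.7042 = +17.5831 (running +42.2629)
  i=6: 3.1965·3.3060 − 2.4804·-2.1266 = +15.8426 (running +58.1055)
Area = |Σ|/2 = |58.1055|/2 = 29.0527

Area at t=0.052: 29.0527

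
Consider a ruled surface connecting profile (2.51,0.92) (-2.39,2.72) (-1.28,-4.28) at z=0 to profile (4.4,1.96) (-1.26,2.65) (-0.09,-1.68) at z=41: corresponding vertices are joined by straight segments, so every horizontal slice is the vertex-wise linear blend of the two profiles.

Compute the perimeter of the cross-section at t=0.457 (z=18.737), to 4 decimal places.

Perimeter at t=0.457: 17.3797

Cross-section at t=0.457: each vertex is (1-t)·p0[i] + t·p1[i].
  v1: (1-0.457)·(2.51,0.92) + 0.457·(4.4,1.96) = (3.3737,1.3953)
  v2: (1-0.457)·(-2.39,2.72) + 0.457·(-1.26,2.65) = (-1.8736,2.6880)
  v3: (1-0.457)·(-1.28,-4.28) + 0.457·(-0.09,-1.68) = (-0.7362,-3.0918)
Perimeter = Σ |v_{i+1} − v_i|:
  edge 1→2: √(-5.2473² + 1.2927²) = 5.4042 (running 5.4042)
  edge 2→3: √(1.1374² + -5.7798²) = 5.8907 (running 11.2949)
  edge 3→1: √(4.1099² + 4.4871²) = 6.0848 (running 17.3797)
Perimeter = 17.3797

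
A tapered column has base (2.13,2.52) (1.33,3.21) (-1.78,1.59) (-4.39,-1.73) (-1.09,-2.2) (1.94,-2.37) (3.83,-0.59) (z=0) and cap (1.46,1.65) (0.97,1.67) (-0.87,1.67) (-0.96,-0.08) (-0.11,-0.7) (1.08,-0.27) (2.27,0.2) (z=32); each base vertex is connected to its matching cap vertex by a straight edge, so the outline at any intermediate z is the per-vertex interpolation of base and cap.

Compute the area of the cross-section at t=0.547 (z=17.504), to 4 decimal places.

Cross-section at t=0.547: each vertex is (1-t)·p0[i] + t·p1[i].
  v1: (1-0.547)·(2.13,2.52) + 0.547·(1.46,1.65) = (1.7635,2.0441)
  v2: (1-0.547)·(1.33,3.21) + 0.547·(0.97,1.67) = (1.1331,2.3676)
  v3: (1-0.547)·(-1.78,1.59) + 0.547·(-0.87,1.67) = (-1.2822,1.6338)
  v4: (1-0.547)·(-4.39,-1.73) + 0.547·(-0.96,-0.08) = (-2.5138,-0.8274)
  v5: (1-0.547)·(-1.09,-2.2) + 0.547·(-0.11,-0.7) = (-0.5539,-1.3795)
  v6: (1-0.547)·(1.94,-2.37) + 0.547·(1.08,-0.27) = (1.4696,-1.2213)
  v7: (1-0.547)·(3.83,-0.59) + 0.547·(2.27,0.2) = (2.9767,-0.1579)
Shoelace sum Σ(x_i·y_{i+1} − x_{i+1}·y_i):
  i=1: 1.7635·2.3676 − 1.1331·2.0441 = +1.8592 (running +1.8592)
  i=2: 1.1331·1.6338 − -1.2822·2.3676 = +4.8870 (running +6.7462)
  i=3: -1.2822·-0.8274 − -2.5138·1.6338 = +5.1679 (running +11.9141)
  i=4: -2.5138·-1.3795 − -0.5539·-0.8274 = +3.0094 (running +14.9235)
  i=5: -0.5539·-1.2213 − 1.4696·-1.3795 = +2.7038 (running +17.6273)
  i=6: 1.4696·-0.1579 − 2.9767·-1.2213 = +3.4034 (running +21.0308)
  i=7: 2.9767·2.0441 − 1.7635·-0.1579 = +6.3631 (running +27.3938)
Area = |Σ|/2 = |27.3938|/2 = 13.6969

Area at t=0.547: 13.6969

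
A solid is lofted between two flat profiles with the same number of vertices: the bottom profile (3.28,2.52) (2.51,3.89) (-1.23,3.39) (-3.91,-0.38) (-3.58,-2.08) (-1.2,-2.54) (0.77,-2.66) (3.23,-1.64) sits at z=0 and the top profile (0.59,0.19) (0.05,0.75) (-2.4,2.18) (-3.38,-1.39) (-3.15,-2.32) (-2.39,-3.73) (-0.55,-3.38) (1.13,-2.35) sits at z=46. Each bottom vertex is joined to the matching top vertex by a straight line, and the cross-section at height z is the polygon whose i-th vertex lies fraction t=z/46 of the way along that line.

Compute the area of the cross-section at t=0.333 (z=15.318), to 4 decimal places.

Cross-section at t=0.333: each vertex is (1-t)·p0[i] + t·p1[i].
  v1: (1-0.333)·(3.28,2.52) + 0.333·(0.59,0.19) = (2.3842,1.7441)
  v2: (1-0.333)·(2.51,3.89) + 0.333·(0.05,0.75) = (1.6908,2.8444)
  v3: (1-0.333)·(-1.23,3.39) + 0.333·(-2.4,2.18) = (-1.6196,2.9871)
  v4: (1-0.333)·(-3.91,-0.38) + 0.333·(-3.38,-1.39) = (-3.7335,-0.7163)
  v5: (1-0.333)·(-3.58,-2.08) + 0.333·(-3.15,-2.32) = (-3.4368,-2.1599)
  v6: (1-0.333)·(-1.2,-2.54) + 0.333·(-2.39,-3.73) = (-1.5963,-2.9363)
  v7: (1-0.333)·(0.77,-2.66) + 0.333·(-0.55,-3.38) = (0.3304,-2.8998)
  v8: (1-0.333)·(3.23,-1.64) + 0.333·(1.13,-2.35) = (2.5307,-1.8764)
Shoelace sum Σ(x_i·y_{i+1} − x_{i+1}·y_i):
  i=1: 2.3842·2.8444 − 1.6908·1.7441 = +3.8327 (running +3.8327)
  i=2: 1.6908·2.9871 − -1.6196·2.8444 = +9.6574 (running +13.4901)
  i=3: -1.6196·-0.7163 − -3.7335·2.9871 = +12.3124 (running +25.8025)
  i=4: -3.7335·-2.1599 − -3.4368·-0.7163 = +5.6022 (running +31.4047)
  i=5: -3.4368·-2.9363 − -1.5963·-2.1599 = +6.6436 (running +38.0483)
  i=6: -1.5963·-2.8998 − 0.3304·-2.9363 = +5.5991 (running +43.6473)
  i=7: 0.3304·-1.8764 − 2.5307·-2.8998 = +6.7184 (running +50.3657)
  i=8: 2.5307·1.7441 − 2.3842·-1.8764 = +8.8877 (running +59.2534)
Area = |Σ|/2 = |59.2534|/2 = 29.6267

Area at t=0.333: 29.6267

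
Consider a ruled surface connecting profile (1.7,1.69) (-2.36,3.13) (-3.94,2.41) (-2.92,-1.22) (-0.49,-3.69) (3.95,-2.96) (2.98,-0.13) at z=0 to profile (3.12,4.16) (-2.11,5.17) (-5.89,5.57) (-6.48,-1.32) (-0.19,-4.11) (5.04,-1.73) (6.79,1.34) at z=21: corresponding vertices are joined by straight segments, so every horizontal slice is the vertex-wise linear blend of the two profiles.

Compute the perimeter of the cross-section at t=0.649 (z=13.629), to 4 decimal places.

Perimeter at t=0.649: 31.4418

Cross-section at t=0.649: each vertex is (1-t)·p0[i] + t·p1[i].
  v1: (1-0.649)·(1.7,1.69) + 0.649·(3.12,4.16) = (2.6216,3.2930)
  v2: (1-0.649)·(-2.36,3.13) + 0.649·(-2.11,5.17) = (-2.1977,4.4540)
  v3: (1-0.649)·(-3.94,2.41) + 0.649·(-5.89,5.57) = (-5.2055,4.4608)
  v4: (1-0.649)·(-2.92,-1.22) + 0.649·(-6.48,-1.32) = (-5.2304,-1.2849)
  v5: (1-0.649)·(-0.49,-3.69) + 0.649·(-0.19,-4.11) = (-0.2953,-3.9626)
  v6: (1-0.649)·(3.95,-2.96) + 0.649·(5.04,-1.73) = (4.6574,-2.1617)
  v7: (1-0.649)·(2.98,-0.13) + 0.649·(6.79,1.34) = (5.4527,0.8240)
Perimeter = Σ |v_{i+1} − v_i|:
  edge 1→2: √(-4.8193² + 1.1609²) = 4.9572 (running 4.9572)
  edge 2→3: √(-3.0078² + 0.0069²) = 3.0078 (running 7.9650)
  edge 3→4: √(-0.0249² + -5.7457²) = 5.7458 (running 13.7108)
  edge 4→5: √(4.9351² + -2.6777²) = 5.6148 (running 19.3256)
  edge 5→6: √(4.9527² + 1.8009²) = 5.2700 (running 24.5955)
  edge 6→7: √(0.7953² + 2.9858²) = 3.0899 (running 27.6854)
  edge 7→1: √(-2.8311² + 2.4690²) = 3.7565 (running 31.4418)
Perimeter = 31.4418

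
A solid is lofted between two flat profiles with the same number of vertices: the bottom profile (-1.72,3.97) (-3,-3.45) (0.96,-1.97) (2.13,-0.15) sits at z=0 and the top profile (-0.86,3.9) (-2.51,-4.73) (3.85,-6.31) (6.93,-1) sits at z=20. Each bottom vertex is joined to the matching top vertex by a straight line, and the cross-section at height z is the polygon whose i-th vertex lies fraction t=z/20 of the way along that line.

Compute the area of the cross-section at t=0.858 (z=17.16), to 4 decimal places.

Cross-section at t=0.858: each vertex is (1-t)·p0[i] + t·p1[i].
  v1: (1-0.858)·(-1.72,3.97) + 0.858·(-0.86,3.9) = (-0.9821,3.9099)
  v2: (1-0.858)·(-3,-3.45) + 0.858·(-2.51,-4.73) = (-2.5796,-4.5482)
  v3: (1-0.858)·(0.96,-1.97) + 0.858·(3.85,-6.31) = (3.4396,-5.6937)
  v4: (1-0.858)·(2.13,-0.15) + 0.858·(6.93,-1) = (6.2484,-0.8793)
Shoelace sum Σ(x_i·y_{i+1} − x_{i+1}·y_i):
  i=1: -0.9821·-4.5482 − -2.5796·3.9099 = +14.5529 (running +14.5529)
  i=2: -2.5796·-5.6937 − 3.4396·-4.5482 = +30.3316 (running +44.8845)
  i=3: 3.4396·-0.8793 − 6.2484·-5.6937 = +32.5522 (running +77.4367)
  i=4: 6.2484·3.9099 − -0.9821·-0.8793 = +23.5673 (running +101.0040)
Area = |Σ|/2 = |101.0040|/2 = 50.5020

Area at t=0.858: 50.5020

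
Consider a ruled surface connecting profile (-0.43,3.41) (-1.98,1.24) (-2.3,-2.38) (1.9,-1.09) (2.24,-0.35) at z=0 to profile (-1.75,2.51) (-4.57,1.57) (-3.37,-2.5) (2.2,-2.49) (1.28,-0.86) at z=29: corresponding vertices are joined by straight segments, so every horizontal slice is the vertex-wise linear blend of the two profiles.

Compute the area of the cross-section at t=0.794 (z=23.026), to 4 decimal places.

Area at t=0.794: 20.0576

Cross-section at t=0.794: each vertex is (1-t)·p0[i] + t·p1[i].
  v1: (1-0.794)·(-0.43,3.41) + 0.794·(-1.75,2.51) = (-1.4781,2.6954)
  v2: (1-0.794)·(-1.98,1.24) + 0.794·(-4.57,1.57) = (-4.0365,1.5020)
  v3: (1-0.794)·(-2.3,-2.38) + 0.794·(-3.37,-2.5) = (-3.1496,-2.4753)
  v4: (1-0.794)·(1.9,-1.09) + 0.794·(2.2,-2.49) = (2.1382,-2.2016)
  v5: (1-0.794)·(2.24,-0.35) + 0.794·(1.28,-0.86) = (1.4778,-0.7549)
Shoelace sum Σ(x_i·y_{i+1} − x_{i+1}·y_i):
  i=1: -1.4781·1.5020 − -4.0365·2.6954 = +8.6598 (running +8.6598)
  i=2: -4.0365·-2.4753 − -3.1496·1.5020 = +14.7221 (running +23.3819)
  i=3: -3.1496·-2.2016 − 2.1382·-2.4753 = +12.2268 (running +35.6086)
  i=4: 2.1382·-0.7549 − 1.4778·-2.2016 = +1.6392 (running +37.2479)
  i=5: 1.4778·2.6954 − -1.4781·-0.7549 = +2.8673 (running +40.1151)
Area = |Σ|/2 = |40.1151|/2 = 20.0576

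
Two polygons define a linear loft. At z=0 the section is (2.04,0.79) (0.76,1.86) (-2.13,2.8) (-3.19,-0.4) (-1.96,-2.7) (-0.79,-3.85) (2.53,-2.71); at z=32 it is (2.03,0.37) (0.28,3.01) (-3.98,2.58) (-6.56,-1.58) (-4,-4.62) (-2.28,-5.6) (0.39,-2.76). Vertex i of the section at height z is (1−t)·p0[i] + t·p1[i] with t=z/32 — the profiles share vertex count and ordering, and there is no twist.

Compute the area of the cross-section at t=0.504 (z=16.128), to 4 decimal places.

Area at t=0.504: 35.3274

Cross-section at t=0.504: each vertex is (1-t)·p0[i] + t·p1[i].
  v1: (1-0.504)·(2.04,0.79) + 0.504·(2.03,0.37) = (2.0350,0.5783)
  v2: (1-0.504)·(0.76,1.86) + 0.504·(0.28,3.01) = (0.5181,2.4396)
  v3: (1-0.504)·(-2.13,2.8) + 0.504·(-3.98,2.58) = (-3.0624,2.6891)
  v4: (1-0.504)·(-3.19,-0.4) + 0.504·(-6.56,-1.58) = (-4.8885,-0.9947)
  v5: (1-0.504)·(-1.96,-2.7) + 0.504·(-4,-4.62) = (-2.9882,-3.6677)
  v6: (1-0.504)·(-0.79,-3.85) + 0.504·(-2.28,-5.6) = (-1.5410,-4.7320)
  v7: (1-0.504)·(2.53,-2.71) + 0.504·(0.39,-2.76) = (1.4514,-2.7352)
Shoelace sum Σ(x_i·y_{i+1} − x_{i+1}·y_i):
  i=1: 2.0350·2.4396 − 0.5181·0.5783 = +4.6649 (running +4.6649)
  i=2: 0.5181·2.6891 − -3.0624·2.4396 = +8.8642 (running +13.5291)
  i=3: -3.0624·-0.9947 − -4.8885·2.6891 = +16.1919 (running +29.7210)
  i=4: -4.8885·-3.6677 − -2.9882·-0.9947 = +14.9570 (running +44.6780)
  i=5: -2.9882·-4.7320 − -1.5410·-3.6677 = +8.4882 (running +53.1662)
  i=6: -1.5410·-2.7352 − 1.4514·-4.7320 = +11.0830 (running +64.2493)
  i=7: 1.4514·0.5783 − 2.0350·-2.7352 = +6.4054 (running +70.6547)
Area = |Σ|/2 = |70.6547|/2 = 35.3274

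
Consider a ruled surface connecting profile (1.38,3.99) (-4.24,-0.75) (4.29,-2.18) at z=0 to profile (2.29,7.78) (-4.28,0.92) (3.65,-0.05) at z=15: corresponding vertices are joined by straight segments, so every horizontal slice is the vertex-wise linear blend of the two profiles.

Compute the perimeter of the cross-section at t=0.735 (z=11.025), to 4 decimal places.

Cross-section at t=0.735: each vertex is (1-t)·p0[i] + t·p1[i].
  v1: (1-0.735)·(1.38,3.99) + 0.735·(2.29,7.78) = (2.0488,6.7757)
  v2: (1-0.735)·(-4.24,-0.75) + 0.735·(-4.28,0.92) = (-4.2694,0.4775)
  v3: (1-0.735)·(4.29,-2.18) + 0.735·(3.65,-0.05) = (3.8196,-0.6145)
Perimeter = Σ |v_{i+1} − v_i|:
  edge 1→2: √(-6.3182² + -6.2982²) = 8.9212 (running 8.9212)
  edge 2→3: √(8.0890² + -1.0919²) = 8.1624 (running 17.0836)
  edge 3→1: √(-1.7708² + 7.3901²) = 7.5993 (running 24.6828)
Perimeter = 24.6828

Perimeter at t=0.735: 24.6828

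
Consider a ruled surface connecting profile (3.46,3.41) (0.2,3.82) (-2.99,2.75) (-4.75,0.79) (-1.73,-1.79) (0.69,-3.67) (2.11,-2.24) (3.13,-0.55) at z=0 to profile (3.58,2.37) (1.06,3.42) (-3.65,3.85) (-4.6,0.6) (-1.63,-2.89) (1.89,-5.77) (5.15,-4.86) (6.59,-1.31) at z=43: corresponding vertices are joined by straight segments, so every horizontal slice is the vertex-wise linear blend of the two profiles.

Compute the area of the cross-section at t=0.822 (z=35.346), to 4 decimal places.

Cross-section at t=0.822: each vertex is (1-t)·p0[i] + t·p1[i].
  v1: (1-0.822)·(3.46,3.41) + 0.822·(3.58,2.37) = (3.5586,2.5551)
  v2: (1-0.822)·(0.2,3.82) + 0.822·(1.06,3.42) = (0.9069,3.4912)
  v3: (1-0.822)·(-2.99,2.75) + 0.822·(-3.65,3.85) = (-3.5325,3.6542)
  v4: (1-0.822)·(-4.75,0.79) + 0.822·(-4.6,0.6) = (-4.6267,0.6338)
  v5: (1-0.822)·(-1.73,-1.79) + 0.822·(-1.63,-2.89) = (-1.6478,-2.6942)
  v6: (1-0.822)·(0.69,-3.67) + 0.822·(1.89,-5.77) = (1.6764,-5.3962)
  v7: (1-0.822)·(2.11,-2.24) + 0.822·(5.15,-4.86) = (4.6089,-4.3936)
  v8: (1-0.822)·(3.13,-0.55) + 0.822·(6.59,-1.31) = (5.9741,-1.1747)
Shoelace sum Σ(x_i·y_{i+1} − x_{i+1}·y_i):
  i=1: 3.5586·3.4912 − 0.9069·2.5551 = +10.1066 (running +10.1066)
  i=2: 0.9069·3.6542 − -3.5325·3.4912 = +15.6468 (running +25.7534)
  i=3: -3.5325·0.6338 − -4.6267·3.6542 = +14.6679 (running +40.4213)
  i=4: -4.6267·-2.6942 − -1.6478·0.6338 = +13.5097 (running +53.9310)
  i=5: -1.6478·-5.3962 − 1.6764·-2.6942 = +13.4084 (running +67.3394)
  i=6: 1.6764·-4.3936 − 4.6089·-5.3962 = +17.5049 (running +84.8444)
  i=7: 4.6089·-1.1747 − 5.9741·-4.3936 = +20.8340 (running +105.6783)
  i=8: 5.9741·2.5551 − 3.5586·-1.1747 = +19.4450 (running +125.1233)
Area = |Σ|/2 = |125.1233|/2 = 62.5617

Area at t=0.822: 62.5617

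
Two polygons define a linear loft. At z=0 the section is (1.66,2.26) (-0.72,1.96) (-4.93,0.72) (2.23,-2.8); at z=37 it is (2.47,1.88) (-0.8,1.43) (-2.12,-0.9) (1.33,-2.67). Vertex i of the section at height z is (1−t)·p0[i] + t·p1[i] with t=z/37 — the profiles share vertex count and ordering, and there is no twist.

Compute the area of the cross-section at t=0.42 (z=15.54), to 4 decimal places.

Area at t=0.42: 15.5729

Cross-section at t=0.42: each vertex is (1-t)·p0[i] + t·p1[i].
  v1: (1-0.42)·(1.66,2.26) + 0.42·(2.47,1.88) = (2.0002,2.1004)
  v2: (1-0.42)·(-0.72,1.96) + 0.42·(-0.8,1.43) = (-0.7536,1.7374)
  v3: (1-0.42)·(-4.93,0.72) + 0.42·(-2.12,-0.9) = (-3.7498,0.0396)
  v4: (1-0.42)·(2.23,-2.8) + 0.42·(1.33,-2.67) = (1.8520,-2.7454)
Shoelace sum Σ(x_i·y_{i+1} − x_{i+1}·y_i):
  i=1: 2.0002·1.7374 − -0.7536·2.1004 = +5.0580 (running +5.0580)
  i=2: -0.7536·0.0396 − -3.7498·1.7374 = +6.4851 (running +11.5431)
  i=3: -3.7498·-2.7454 − 1.8520·0.0396 = +10.2214 (running +21.7644)
  i=4: 1.8520·2.1004 − 2.0002·-2.7454 = +9.3813 (running +31.1457)
Area = |Σ|/2 = |31.1457|/2 = 15.5729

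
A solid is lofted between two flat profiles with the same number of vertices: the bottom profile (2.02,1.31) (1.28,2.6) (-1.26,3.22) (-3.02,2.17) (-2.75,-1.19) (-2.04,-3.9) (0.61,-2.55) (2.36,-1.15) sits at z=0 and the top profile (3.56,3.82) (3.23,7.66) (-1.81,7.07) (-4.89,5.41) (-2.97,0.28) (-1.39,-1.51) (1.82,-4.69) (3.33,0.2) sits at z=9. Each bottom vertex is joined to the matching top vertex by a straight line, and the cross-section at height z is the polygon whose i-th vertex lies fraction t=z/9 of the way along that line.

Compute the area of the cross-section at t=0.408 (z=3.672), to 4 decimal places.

Cross-section at t=0.408: each vertex is (1-t)·p0[i] + t·p1[i].
  v1: (1-0.408)·(2.02,1.31) + 0.408·(3.56,3.82) = (2.6483,2.3341)
  v2: (1-0.408)·(1.28,2.6) + 0.408·(3.23,7.66) = (2.0756,4.6645)
  v3: (1-0.408)·(-1.26,3.22) + 0.408·(-1.81,7.07) = (-1.4844,4.7908)
  v4: (1-0.408)·(-3.02,2.17) + 0.408·(-4.89,5.41) = (-3.7830,3.4919)
  v5: (1-0.408)·(-2.75,-1.19) + 0.408·(-2.97,0.28) = (-2.8398,-0.5902)
  v6: (1-0.408)·(-2.04,-3.9) + 0.408·(-1.39,-1.51) = (-1.7748,-2.9249)
  v7: (1-0.408)·(0.61,-2.55) + 0.408·(1.82,-4.69) = (1.1037,-3.4231)
  v8: (1-0.408)·(2.36,-1.15) + 0.408·(3.33,0.2) = (2.7558,-0.5992)
Shoelace sum Σ(x_i·y_{i+1} − x_{i+1}·y_i):
  i=1: 2.6483·4.6645 − 2.0756·2.3341 = +7.5084 (running +7.5084)
  i=2: 2.0756·4.7908 − -1.4844·4.6645 = +16.8677 (running +24.3762)
  i=3: -1.4844·3.4919 − -3.7830·4.7908 = +12.9400 (running +37.3162)
  i=4: -3.7830·-0.5902 − -2.8398·3.4919 = +12.1491 (running +49.4652)
  i=5: -2.8398·-2.9249 − -1.7748·-0.5902 = +7.2584 (running +56.7236)
  i=6: -1.7748·-3.4231 − 1.1037·-2.9249 = +9.3035 (running +66.0271)
  i=7: 1.1037·-0.5992 − 2.7558·-3.4231 = +8.7720 (running +74.7991)
  i=8: 2.7558·2.3341 − 2.6483·-0.5992 = +8.0190 (running +82.8181)
Area = |Σ|/2 = |82.8181|/2 = 41.4091

Area at t=0.408: 41.4091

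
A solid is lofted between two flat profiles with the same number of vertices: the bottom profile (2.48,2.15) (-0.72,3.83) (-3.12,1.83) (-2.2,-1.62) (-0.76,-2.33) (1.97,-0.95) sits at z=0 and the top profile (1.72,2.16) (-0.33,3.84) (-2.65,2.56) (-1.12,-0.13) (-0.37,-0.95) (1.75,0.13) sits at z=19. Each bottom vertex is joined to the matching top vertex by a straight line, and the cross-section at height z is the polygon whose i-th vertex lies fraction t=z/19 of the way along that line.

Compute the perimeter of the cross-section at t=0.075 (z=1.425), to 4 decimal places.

Perimeter at t=0.075: 17.7780

Cross-section at t=0.075: each vertex is (1-t)·p0[i] + t·p1[i].
  v1: (1-0.075)·(2.48,2.15) + 0.075·(1.72,2.16) = (2.4230,2.1507)
  v2: (1-0.075)·(-0.72,3.83) + 0.075·(-0.33,3.84) = (-0.6908,3.8308)
  v3: (1-0.075)·(-3.12,1.83) + 0.075·(-2.65,2.56) = (-3.0848,1.8848)
  v4: (1-0.075)·(-2.2,-1.62) + 0.075·(-1.12,-0.13) = (-2.1190,-1.5083)
  v5: (1-0.075)·(-0.76,-2.33) + 0.075·(-0.37,-0.95) = (-0.7308,-2.2265)
  v6: (1-0.075)·(1.97,-0.95) + 0.075·(1.75,0.13) = (1.9535,-0.8690)
Perimeter = Σ |v_{i+1} − v_i|:
  edge 1→2: √(-3.1138² + 1.6800²) = 3.5381 (running 3.5381)
  edge 2→3: √(-2.3940² + -1.9460²) = 3.0852 (running 6.6232)
  edge 3→4: √(0.9657² + -3.3930²) = 3.5278 (running 10.1510)
  edge 4→5: √(1.3883² + -0.7183²) = 1.5630 (running 11.7140)
  edge 5→6: √(2.6843² + 1.3575²) = 3.0080 (running 14.7220)
  edge 6→1: √(0.4695² + 3.0198²) = 3.0560 (running 17.7780)
Perimeter = 17.7780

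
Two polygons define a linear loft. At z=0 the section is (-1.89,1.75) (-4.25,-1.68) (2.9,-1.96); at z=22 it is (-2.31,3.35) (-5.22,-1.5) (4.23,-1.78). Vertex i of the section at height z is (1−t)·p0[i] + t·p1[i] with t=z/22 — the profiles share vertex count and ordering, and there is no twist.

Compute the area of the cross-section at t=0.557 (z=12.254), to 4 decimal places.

Area at t=0.557: 18.1669

Cross-section at t=0.557: each vertex is (1-t)·p0[i] + t·p1[i].
  v1: (1-0.557)·(-1.89,1.75) + 0.557·(-2.31,3.35) = (-2.1239,2.6412)
  v2: (1-0.557)·(-4.25,-1.68) + 0.557·(-5.22,-1.5) = (-4.7903,-1.5797)
  v3: (1-0.557)·(2.9,-1.96) + 0.557·(4.23,-1.78) = (3.6408,-1.8597)
Shoelace sum Σ(x_i·y_{i+1} − x_{i+1}·y_i):
  i=1: -2.1239·-1.5797 − -4.7903·2.6412 = +16.0074 (running +16.0074)
  i=2: -4.7903·-1.8597 − 3.6408·-1.5797 = +14.6602 (running +30.6676)
  i=3: 3.6408·2.6412 − -2.1239·-1.8597 = +5.6661 (running +36.3337)
Area = |Σ|/2 = |36.3337|/2 = 18.1669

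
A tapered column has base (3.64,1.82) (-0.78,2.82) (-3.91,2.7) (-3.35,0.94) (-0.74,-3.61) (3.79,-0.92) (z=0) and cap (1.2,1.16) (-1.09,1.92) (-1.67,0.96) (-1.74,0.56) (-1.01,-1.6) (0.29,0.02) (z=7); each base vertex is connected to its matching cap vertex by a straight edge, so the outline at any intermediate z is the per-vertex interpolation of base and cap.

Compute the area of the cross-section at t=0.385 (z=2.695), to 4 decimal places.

Cross-section at t=0.385: each vertex is (1-t)·p0[i] + t·p1[i].
  v1: (1-0.385)·(3.64,1.82) + 0.385·(1.2,1.16) = (2.7006,1.5659)
  v2: (1-0.385)·(-0.78,2.82) + 0.385·(-1.09,1.92) = (-0.8994,2.4735)
  v3: (1-0.385)·(-3.91,2.7) + 0.385·(-1.67,0.96) = (-3.0476,2.0301)
  v4: (1-0.385)·(-3.35,0.94) + 0.385·(-1.74,0.56) = (-2.7302,0.7937)
  v5: (1-0.385)·(-0.74,-3.61) + 0.385·(-1.01,-1.6) = (-0.8439,-2.8361)
  v6: (1-0.385)·(3.79,-0.92) + 0.385·(0.29,0.02) = (2.4425,-0.5581)
Shoelace sum Σ(x_i·y_{i+1} − x_{i+1}·y_i):
  i=1: 2.7006·2.4735 − -0.8994·1.5659 = +8.0882 (running +8.0882)
  i=2: -0.8994·2.0301 − -3.0476·2.4735 = +5.7125 (running +13.8007)
  i=3: -3.0476·0.7937 − -2.7302·2.0301 = +3.1236 (running +16.9243)
  i=4: -2.7302·-2.8361 − -0.8439·0.7937 = +8.4130 (running +25.3372)
  i=5: -0.8439·-0.5581 − 2.4425·-2.8361 = +7.3983 (running +32.7356)
  i=6: 2.4425·1.5659 − 2.7006·-0.5581 = +5.3319 (running +38.0675)
Area = |Σ|/2 = |38.0675|/2 = 19.0337

Area at t=0.385: 19.0337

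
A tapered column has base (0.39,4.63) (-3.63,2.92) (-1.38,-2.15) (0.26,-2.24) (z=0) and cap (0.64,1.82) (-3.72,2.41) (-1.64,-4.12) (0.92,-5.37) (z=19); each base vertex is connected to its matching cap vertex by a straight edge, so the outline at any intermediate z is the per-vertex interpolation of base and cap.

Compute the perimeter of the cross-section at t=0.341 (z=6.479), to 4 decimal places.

Cross-section at t=0.341: each vertex is (1-t)·p0[i] + t·p1[i].
  v1: (1-0.341)·(0.39,4.63) + 0.341·(0.64,1.82) = (0.4753,3.6718)
  v2: (1-0.341)·(-3.63,2.92) + 0.341·(-3.72,2.41) = (-3.6607,2.7461)
  v3: (1-0.341)·(-1.38,-2.15) + 0.341·(-1.64,-4.12) = (-1.4687,-2.8218)
  v4: (1-0.341)·(0.26,-2.24) + 0.341·(0.92,-5.37) = (0.4851,-3.3073)
Perimeter = Σ |v_{i+1} − v_i|:
  edge 1→2: √(-4.1359² + -0.9257²) = 4.2383 (running 4.2383)
  edge 2→3: √(2.1920² + -5.5679²) = 5.9838 (running 10.2221)
  edge 3→4: √(1.9537² + -0.4856²) = 2.0132 (running 12.2352)
  edge 4→1: √(-0.0098² + 6.9791²) = 6.9791 (running 19.2144)
Perimeter = 19.2144

Perimeter at t=0.341: 19.2144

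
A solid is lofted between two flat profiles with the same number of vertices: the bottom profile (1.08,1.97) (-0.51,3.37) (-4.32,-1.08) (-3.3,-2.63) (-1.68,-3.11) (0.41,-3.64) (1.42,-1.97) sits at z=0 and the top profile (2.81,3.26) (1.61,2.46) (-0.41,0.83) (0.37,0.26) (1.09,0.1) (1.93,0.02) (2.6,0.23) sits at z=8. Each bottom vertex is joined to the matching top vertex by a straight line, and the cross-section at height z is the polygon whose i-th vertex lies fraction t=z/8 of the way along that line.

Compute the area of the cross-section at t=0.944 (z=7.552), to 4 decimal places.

Cross-section at t=0.944: each vertex is (1-t)·p0[i] + t·p1[i].
  v1: (1-0.944)·(1.08,1.97) + 0.944·(2.81,3.26) = (2.7131,3.1878)
  v2: (1-0.944)·(-0.51,3.37) + 0.944·(1.61,2.46) = (1.4913,2.5110)
  v3: (1-0.944)·(-4.32,-1.08) + 0.944·(-0.41,0.83) = (-0.6290,0.7230)
  v4: (1-0.944)·(-3.3,-2.63) + 0.944·(0.37,0.26) = (0.1645,0.0982)
  v5: (1-0.944)·(-1.68,-3.11) + 0.944·(1.09,0.1) = (0.9349,-0.0798)
  v6: (1-0.944)·(0.41,-3.64) + 0.944·(1.93,0.02) = (1.8449,-0.1850)
  v7: (1-0.944)·(1.42,-1.97) + 0.944·(2.6,0.23) = (2.5339,0.1068)
Shoelace sum Σ(x_i·y_{i+1} − x_{i+1}·y_i):
  i=1: 2.7131·2.5110 − 1.4913·3.1878 = +2.0587 (running +2.0587)
  i=2: 1.4913·0.7230 − -0.6290·2.5110 = +2.6575 (running +4.7162)
  i=3: -0.6290·0.0982 − 0.1645·0.7230 = -0.1807 (running +4.5356)
  i=4: 0.1645·-0.0798 − 0.9349·0.0982 = -0.1049 (running +4.4307)
  i=5: 0.9349·-0.1850 − 1.8449·-0.0798 = -0.0258 (running +4.4049)
  i=6: 1.8449·0.1068 − 2.5339·-0.1850 = +0.6657 (running +5.0706)
  i=7: 2.5339·3.1878 − 2.7131·0.1068 = +7.7878 (running +12.8584)
Area = |Σ|/2 = |12.8584|/2 = 6.4292

Area at t=0.944: 6.4292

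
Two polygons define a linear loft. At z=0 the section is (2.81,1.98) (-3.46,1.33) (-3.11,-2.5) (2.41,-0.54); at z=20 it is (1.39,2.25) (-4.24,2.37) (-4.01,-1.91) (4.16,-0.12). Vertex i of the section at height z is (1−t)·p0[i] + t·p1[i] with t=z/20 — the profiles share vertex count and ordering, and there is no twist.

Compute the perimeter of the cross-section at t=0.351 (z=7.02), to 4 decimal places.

Perimeter at t=0.351: 19.3496

Cross-section at t=0.351: each vertex is (1-t)·p0[i] + t·p1[i].
  v1: (1-0.351)·(2.81,1.98) + 0.351·(1.39,2.25) = (2.3116,2.0748)
  v2: (1-0.351)·(-3.46,1.33) + 0.351·(-4.24,2.37) = (-3.7338,1.6950)
  v3: (1-0.351)·(-3.11,-2.5) + 0.351·(-4.01,-1.91) = (-3.4259,-2.2929)
  v4: (1-0.351)·(2.41,-0.54) + 0.351·(4.16,-0.12) = (3.0243,-0.3926)
Perimeter = Σ |v_{i+1} − v_i|:
  edge 1→2: √(-6.0454² + -0.3797²) = 6.0573 (running 6.0573)
  edge 2→3: √(0.3079² + -3.9880²) = 3.9998 (running 10.0571)
  edge 3→4: √(6.4502² + 1.9003²) = 6.7243 (running 16.7814)
  edge 4→1: √(-0.7127² + 2.4674²) = 2.5682 (running 19.3496)
Perimeter = 19.3496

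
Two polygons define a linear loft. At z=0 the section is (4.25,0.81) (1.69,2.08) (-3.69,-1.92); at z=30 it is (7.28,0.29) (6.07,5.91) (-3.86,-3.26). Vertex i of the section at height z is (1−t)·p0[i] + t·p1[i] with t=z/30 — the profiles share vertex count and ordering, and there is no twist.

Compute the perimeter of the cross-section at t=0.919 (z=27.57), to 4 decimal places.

Cross-section at t=0.919: each vertex is (1-t)·p0[i] + t·p1[i].
  v1: (1-0.919)·(4.25,0.81) + 0.919·(7.28,0.29) = (7.0346,0.3321)
  v2: (1-0.919)·(1.69,2.08) + 0.919·(6.07,5.91) = (5.7152,5.5998)
  v3: (1-0.919)·(-3.69,-1.92) + 0.919·(-3.86,-3.26) = (-3.8462,-3.1515)
Perimeter = Σ |v_{i+1} − v_i|:
  edge 1→2: √(-1.3194² + 5.2677²) = 5.4304 (running 5.4304)
  edge 2→3: √(-9.5615² + -8.7512²) = 12.9617 (running 18.3920)
  edge 3→1: √(10.8808² + 3.4836²) = 11.4248 (running 29.8169)
Perimeter = 29.8169

Perimeter at t=0.919: 29.8169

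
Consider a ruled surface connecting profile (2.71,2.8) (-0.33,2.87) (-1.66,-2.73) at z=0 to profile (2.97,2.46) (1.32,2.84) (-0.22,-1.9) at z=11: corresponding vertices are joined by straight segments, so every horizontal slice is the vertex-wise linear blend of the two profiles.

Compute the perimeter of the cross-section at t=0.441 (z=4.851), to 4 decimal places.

Perimeter at t=0.441: 14.1683

Cross-section at t=0.441: each vertex is (1-t)·p0[i] + t·p1[i].
  v1: (1-0.441)·(2.71,2.8) + 0.441·(2.97,2.46) = (2.8247,2.6501)
  v2: (1-0.441)·(-0.33,2.87) + 0.441·(1.32,2.84) = (0.3977,2.8568)
  v3: (1-0.441)·(-1.66,-2.73) + 0.441·(-0.22,-1.9) = (-1.0250,-2.3640)
Perimeter = Σ |v_{i+1} − v_i|:
  edge 1→2: √(-2.4270² + 0.2067²) = 2.4358 (running 2.4358)
  edge 2→3: √(-1.4226² + -5.2207²) = 5.4111 (running 7.8469)
  edge 3→1: √(3.8496² + 5.0140²) = 6.3214 (running 14.1683)
Perimeter = 14.1683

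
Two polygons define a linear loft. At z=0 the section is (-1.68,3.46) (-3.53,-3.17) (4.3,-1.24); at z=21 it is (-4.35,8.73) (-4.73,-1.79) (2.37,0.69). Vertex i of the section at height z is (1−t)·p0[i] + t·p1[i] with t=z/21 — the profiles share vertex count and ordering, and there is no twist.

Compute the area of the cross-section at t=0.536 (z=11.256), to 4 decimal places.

Cross-section at t=0.536: each vertex is (1-t)·p0[i] + t·p1[i].
  v1: (1-0.536)·(-1.68,3.46) + 0.536·(-4.35,8.73) = (-3.1111,6.2847)
  v2: (1-0.536)·(-3.53,-3.17) + 0.536·(-4.73,-1.79) = (-4.1732,-2.4303)
  v3: (1-0.536)·(4.3,-1.24) + 0.536·(2.37,0.69) = (3.2655,-0.2055)
Shoelace sum Σ(x_i·y_{i+1} − x_{i+1}·y_i):
  i=1: -3.1111·-2.4303 − -4.1732·6.2847 = +33.7884 (running +33.7884)
  i=2: -4.1732·-0.2055 − 3.2655·-2.4303 = +8.7939 (running +42.5823)
  i=3: 3.2655·6.2847 − -3.1111·-0.2055 = +19.8835 (running +62.4658)
Area = |Σ|/2 = |62.4658|/2 = 31.2329

Area at t=0.536: 31.2329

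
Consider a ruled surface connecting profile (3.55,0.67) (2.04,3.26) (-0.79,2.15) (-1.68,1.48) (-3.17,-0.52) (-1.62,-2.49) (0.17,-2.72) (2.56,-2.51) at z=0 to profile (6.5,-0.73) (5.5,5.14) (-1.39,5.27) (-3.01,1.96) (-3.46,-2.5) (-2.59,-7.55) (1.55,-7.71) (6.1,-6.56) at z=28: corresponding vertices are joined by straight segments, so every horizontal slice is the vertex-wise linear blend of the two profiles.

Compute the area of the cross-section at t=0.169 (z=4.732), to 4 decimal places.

Cross-section at t=0.169: each vertex is (1-t)·p0[i] + t·p1[i].
  v1: (1-0.169)·(3.55,0.67) + 0.169·(6.5,-0.73) = (4.0485,0.4334)
  v2: (1-0.169)·(2.04,3.26) + 0.169·(5.5,5.14) = (2.6247,3.5777)
  v3: (1-0.169)·(-0.79,2.15) + 0.169·(-1.39,5.27) = (-0.8914,2.6773)
  v4: (1-0.169)·(-1.68,1.48) + 0.169·(-3.01,1.96) = (-1.9048,1.5611)
  v5: (1-0.169)·(-3.17,-0.52) + 0.169·(-3.46,-2.5) = (-3.2190,-0.8546)
  v6: (1-0.169)·(-1.62,-2.49) + 0.169·(-2.59,-7.55) = (-1.7839,-3.3451)
  v7: (1-0.169)·(0.17,-2.72) + 0.169·(1.55,-7.71) = (0.4032,-3.5633)
  v8: (1-0.169)·(2.56,-2.51) + 0.169·(6.1,-6.56) = (3.1583,-3.1944)
Shoelace sum Σ(x_i·y_{i+1} − x_{i+1}·y_i):
  i=1: 4.0485·3.5777 − 2.6247·0.4334 = +13.3470 (running +13.3470)
  i=2: 2.6247·2.6773 − -0.8914·3.5777 = +10.2163 (running +23.5634)
  i=3: -0.8914·1.5611 − -1.9048·2.6773 = +3.7080 (running +27.2714)
  i=4: -1.9048·-0.8546 − -3.2190·1.5611 = +6.6531 (running +33.9245)
  i=5: -3.2190·-3.3451 − -1.7839·-0.8546 = +9.2435 (running +43.1680)
  i=6: -1.7839·-3.5633 − 0.4032·-3.3451 = +7.7055 (running +50.8735)
  i=7: 0.4032·-3.1944 − 3.1583·-3.5633 = +9.9658 (running +60.8393)
  i=8: 3.1583·0.4334 − 4.0485·-3.1944 = +14.3017 (running +75.1409)
Area = |Σ|/2 = |75.1409|/2 = 37.5705

Area at t=0.169: 37.5705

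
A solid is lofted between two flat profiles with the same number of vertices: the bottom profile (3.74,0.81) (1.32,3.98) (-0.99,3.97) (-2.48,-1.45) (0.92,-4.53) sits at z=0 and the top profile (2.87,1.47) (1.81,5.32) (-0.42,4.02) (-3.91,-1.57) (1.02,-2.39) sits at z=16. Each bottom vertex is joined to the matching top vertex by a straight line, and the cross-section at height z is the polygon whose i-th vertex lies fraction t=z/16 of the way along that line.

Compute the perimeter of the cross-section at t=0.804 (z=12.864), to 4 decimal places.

Perimeter at t=0.804: 22.2098

Cross-section at t=0.804: each vertex is (1-t)·p0[i] + t·p1[i].
  v1: (1-0.804)·(3.74,0.81) + 0.804·(2.87,1.47) = (3.0405,1.3406)
  v2: (1-0.804)·(1.32,3.98) + 0.804·(1.81,5.32) = (1.7140,5.0574)
  v3: (1-0.804)·(-0.99,3.97) + 0.804·(-0.42,4.02) = (-0.5317,4.0102)
  v4: (1-0.804)·(-2.48,-1.45) + 0.804·(-3.91,-1.57) = (-3.6297,-1.5465)
  v5: (1-0.804)·(0.92,-4.53) + 0.804·(1.02,-2.39) = (1.0004,-2.8094)
Perimeter = Σ |v_{i+1} − v_i|:
  edge 1→2: √(-1.3266² + 3.7167²) = 3.9464 (running 3.9464)
  edge 2→3: √(-2.2457² + -1.0472²) = 2.4778 (running 6.4242)
  edge 3→4: √(-3.0980² + -5.5567²) = 6.3619 (running 12.7861)
  edge 4→5: √(4.6301² + -1.2630²) = 4.7993 (running 17.5854)
  edge 5→1: √(2.0401² + 4.1501²) = 4.6244 (running 22.2098)
Perimeter = 22.2098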